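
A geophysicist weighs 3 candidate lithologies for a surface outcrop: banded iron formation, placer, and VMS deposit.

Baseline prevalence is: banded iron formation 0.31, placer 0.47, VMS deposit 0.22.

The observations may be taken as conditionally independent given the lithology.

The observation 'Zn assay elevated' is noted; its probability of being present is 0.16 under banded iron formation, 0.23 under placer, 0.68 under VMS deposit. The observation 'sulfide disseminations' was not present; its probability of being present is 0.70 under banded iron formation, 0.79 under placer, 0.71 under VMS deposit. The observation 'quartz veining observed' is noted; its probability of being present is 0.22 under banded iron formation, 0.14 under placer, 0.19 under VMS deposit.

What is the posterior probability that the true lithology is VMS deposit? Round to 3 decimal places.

0.561

Multiply each prior by the joint likelihood of the evidence pattern (using 1 − P(present | H) for each absent observation):
  banded iron formation: 0.31 × 0.16 × (1 − 0.70) × 0.22 = 0.0032736
  placer: 0.47 × 0.23 × (1 − 0.79) × 0.14 = 0.0031781
  VMS deposit: 0.22 × 0.68 × (1 − 0.71) × 0.19 = 0.008243
The unnormalized weights sum to 0.014695.
P(VMS deposit | evidence) = 0.008243 / 0.014695 ≈ 0.561.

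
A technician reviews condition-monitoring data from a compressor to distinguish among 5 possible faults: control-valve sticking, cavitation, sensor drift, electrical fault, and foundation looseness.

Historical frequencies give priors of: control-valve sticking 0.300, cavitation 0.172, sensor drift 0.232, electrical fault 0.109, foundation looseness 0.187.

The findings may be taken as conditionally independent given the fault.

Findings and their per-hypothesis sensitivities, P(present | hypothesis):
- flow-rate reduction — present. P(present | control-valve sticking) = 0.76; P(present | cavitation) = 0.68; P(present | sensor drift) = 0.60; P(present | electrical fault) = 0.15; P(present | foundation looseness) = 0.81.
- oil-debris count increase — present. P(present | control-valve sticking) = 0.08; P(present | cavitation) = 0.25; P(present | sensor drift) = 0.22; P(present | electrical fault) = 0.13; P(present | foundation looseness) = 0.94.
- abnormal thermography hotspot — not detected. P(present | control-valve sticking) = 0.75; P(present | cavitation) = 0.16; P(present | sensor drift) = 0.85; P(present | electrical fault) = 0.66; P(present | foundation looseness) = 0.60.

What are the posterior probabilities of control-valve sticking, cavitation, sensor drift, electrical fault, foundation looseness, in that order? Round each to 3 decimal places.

For each hypothesis, the unnormalized posterior weight is prior × product of the finding likelihoods (using 1 − P(present | H) for each absent finding):
  control-valve sticking: 0.300 × 0.76 × 0.08 × (1 − 0.75) = 0.00456
  cavitation: 0.172 × 0.68 × 0.25 × (1 − 0.16) = 0.024562
  sensor drift: 0.232 × 0.60 × 0.22 × (1 − 0.85) = 0.0045936
  electrical fault: 0.109 × 0.15 × 0.13 × (1 − 0.66) = 0.00072267
  foundation looseness: 0.187 × 0.81 × 0.94 × (1 − 0.60) = 0.056953
Normalizing constant Z = 0.00456 + 0.024562 + 0.0045936 + 0.00072267 + 0.056953 = 0.091391.
P(control-valve sticking | evidence) = 0.00456 / 0.091391 ≈ 0.050
P(cavitation | evidence) = 0.024562 / 0.091391 ≈ 0.269
P(sensor drift | evidence) = 0.0045936 / 0.091391 ≈ 0.050
P(electrical fault | evidence) = 0.00072267 / 0.091391 ≈ 0.008
P(foundation looseness | evidence) = 0.056953 / 0.091391 ≈ 0.623

0.050, 0.269, 0.050, 0.008, 0.623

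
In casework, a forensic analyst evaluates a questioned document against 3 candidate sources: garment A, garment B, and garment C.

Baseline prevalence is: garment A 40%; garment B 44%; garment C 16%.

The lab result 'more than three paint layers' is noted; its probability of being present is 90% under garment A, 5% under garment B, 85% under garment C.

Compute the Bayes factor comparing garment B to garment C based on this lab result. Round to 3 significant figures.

Likelihood of this lab result under each hypothesis:
  garment B: 0.05
  garment C: 0.85
Bayes factor = 0.05 / 0.85 ≈ 0.0588

0.0588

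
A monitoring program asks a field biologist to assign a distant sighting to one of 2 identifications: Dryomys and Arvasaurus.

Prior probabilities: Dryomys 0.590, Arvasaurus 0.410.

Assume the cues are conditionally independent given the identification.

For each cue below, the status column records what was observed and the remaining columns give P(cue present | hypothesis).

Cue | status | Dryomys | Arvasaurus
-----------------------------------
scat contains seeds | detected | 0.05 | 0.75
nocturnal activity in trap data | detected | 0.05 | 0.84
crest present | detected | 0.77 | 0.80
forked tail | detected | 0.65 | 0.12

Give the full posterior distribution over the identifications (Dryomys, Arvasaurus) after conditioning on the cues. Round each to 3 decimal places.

Multiply each prior by the joint likelihood of the cue pattern:
  Dryomys: 0.590 × 0.05 × 0.05 × 0.77 × 0.65 = 0.00073824
  Arvasaurus: 0.410 × 0.75 × 0.84 × 0.80 × 0.12 = 0.024797
Normalizing constant Z = 0.00073824 + 0.024797 = 0.025535.
P(Dryomys | evidence) = 0.00073824 / 0.025535 ≈ 0.029
P(Arvasaurus | evidence) = 0.024797 / 0.025535 ≈ 0.971

0.029, 0.971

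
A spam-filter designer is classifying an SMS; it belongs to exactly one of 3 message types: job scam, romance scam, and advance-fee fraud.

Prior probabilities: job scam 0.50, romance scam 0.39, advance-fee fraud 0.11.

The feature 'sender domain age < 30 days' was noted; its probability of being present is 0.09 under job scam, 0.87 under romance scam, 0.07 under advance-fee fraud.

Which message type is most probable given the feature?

For each hypothesis, the unnormalized posterior weight is prior × likelihood:
  job scam: 0.50 × 0.09 = 0.045
  romance scam: 0.39 × 0.87 = 0.3393
  advance-fee fraud: 0.11 × 0.07 = 0.0077
Marginal likelihood of the evidence = 0.392.
P(job scam | evidence) ≈ 0.045 / 0.392 ≈ 0.115
P(romance scam | evidence) ≈ 0.3393 / 0.392 ≈ 0.866
P(advance-fee fraud | evidence) ≈ 0.0077 / 0.392 ≈ 0.020
The largest is 0.866, so romance scam is most probable.

romance scam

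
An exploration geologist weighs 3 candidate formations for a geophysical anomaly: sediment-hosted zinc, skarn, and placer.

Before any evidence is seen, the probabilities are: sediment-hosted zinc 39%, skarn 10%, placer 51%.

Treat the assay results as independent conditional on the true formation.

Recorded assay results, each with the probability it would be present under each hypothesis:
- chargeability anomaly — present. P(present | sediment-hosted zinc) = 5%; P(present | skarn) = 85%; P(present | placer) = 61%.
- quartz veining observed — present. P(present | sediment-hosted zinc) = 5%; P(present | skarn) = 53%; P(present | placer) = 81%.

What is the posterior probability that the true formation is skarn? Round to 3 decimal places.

0.151

By Bayes' rule with conditional independence, the unnormalized weight for each hypothesis is prior × ∏ likelihoods:
  sediment-hosted zinc: 0.39 × 0.05 × 0.05 = 0.000975
  skarn: 0.10 × 0.85 × 0.53 = 0.04505
  placer: 0.51 × 0.61 × 0.81 = 0.25199
Marginal likelihood of the evidence = 0.29802.
P(skarn | evidence) = 0.04505 / 0.29802 ≈ 0.151.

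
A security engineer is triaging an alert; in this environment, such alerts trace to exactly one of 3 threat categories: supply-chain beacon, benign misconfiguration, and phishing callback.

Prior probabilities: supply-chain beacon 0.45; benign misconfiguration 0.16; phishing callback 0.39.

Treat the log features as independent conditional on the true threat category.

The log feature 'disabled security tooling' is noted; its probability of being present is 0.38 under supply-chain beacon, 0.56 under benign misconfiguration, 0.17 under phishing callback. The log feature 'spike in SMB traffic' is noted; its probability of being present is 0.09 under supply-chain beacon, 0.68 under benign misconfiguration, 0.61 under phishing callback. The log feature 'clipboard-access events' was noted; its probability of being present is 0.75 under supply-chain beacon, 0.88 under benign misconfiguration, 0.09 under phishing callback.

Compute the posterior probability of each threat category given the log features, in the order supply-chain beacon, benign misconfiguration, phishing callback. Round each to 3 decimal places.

Multiply each prior by the joint likelihood of the log feature pattern:
  supply-chain beacon: 0.45 × 0.38 × 0.09 × 0.75 = 0.011543
  benign misconfiguration: 0.16 × 0.56 × 0.68 × 0.88 = 0.053617
  phishing callback: 0.39 × 0.17 × 0.61 × 0.09 = 0.0036399
Normalizing constant Z = 0.011543 + 0.053617 + 0.0036399 = 0.068799.
P(supply-chain beacon | evidence) = 0.011543 / 0.068799 ≈ 0.168
P(benign misconfiguration | evidence) = 0.053617 / 0.068799 ≈ 0.779
P(phishing callback | evidence) = 0.0036399 / 0.068799 ≈ 0.053

0.168, 0.779, 0.053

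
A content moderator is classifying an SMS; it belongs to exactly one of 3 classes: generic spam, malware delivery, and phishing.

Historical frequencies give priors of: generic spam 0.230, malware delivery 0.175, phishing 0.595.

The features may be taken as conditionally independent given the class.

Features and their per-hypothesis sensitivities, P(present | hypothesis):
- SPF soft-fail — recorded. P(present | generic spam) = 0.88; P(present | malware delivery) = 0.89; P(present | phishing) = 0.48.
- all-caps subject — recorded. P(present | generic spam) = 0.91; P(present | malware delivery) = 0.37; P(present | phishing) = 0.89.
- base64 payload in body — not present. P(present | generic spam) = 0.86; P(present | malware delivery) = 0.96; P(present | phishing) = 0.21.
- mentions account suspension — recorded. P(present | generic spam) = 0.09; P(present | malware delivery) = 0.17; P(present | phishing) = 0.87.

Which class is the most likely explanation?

By Bayes' rule with conditional independence, the unnormalized weight for each hypothesis is prior × ∏ likelihoods (using 1 − P(present | H) for each absent feature):
  generic spam: 0.230 × 0.88 × 0.91 × (1 − 0.86) × 0.09 = 0.0023207
  malware delivery: 0.175 × 0.89 × 0.37 × (1 − 0.96) × 0.17 = 0.00039187
  phishing: 0.595 × 0.48 × 0.89 × (1 − 0.21) × 0.87 = 0.1747
Normalizing constant Z = 0.0023207 + 0.00039187 + 0.1747 = 0.17741.
P(generic spam | evidence) ≈ 0.0023207 / 0.17741 ≈ 0.013
P(malware delivery | evidence) ≈ 0.00039187 / 0.17741 ≈ 0.002
P(phishing | evidence) ≈ 0.1747 / 0.17741 ≈ 0.985
The largest is 0.985, so phishing is most probable.

phishing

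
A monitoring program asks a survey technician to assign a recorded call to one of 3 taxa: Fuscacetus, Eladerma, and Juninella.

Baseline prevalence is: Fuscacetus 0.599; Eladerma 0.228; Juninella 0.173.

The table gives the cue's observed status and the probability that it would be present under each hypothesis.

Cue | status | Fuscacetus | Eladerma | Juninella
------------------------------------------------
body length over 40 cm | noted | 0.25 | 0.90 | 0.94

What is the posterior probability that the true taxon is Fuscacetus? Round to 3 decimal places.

Multiply each prior by the likelihood of the cue:
  Fuscacetus: 0.599 × 0.25 = 0.14975
  Eladerma: 0.228 × 0.90 = 0.2052
  Juninella: 0.173 × 0.94 = 0.16262
The unnormalized weights sum to 0.51757.
P(Fuscacetus | evidence) = 0.14975 / 0.51757 ≈ 0.289.

0.289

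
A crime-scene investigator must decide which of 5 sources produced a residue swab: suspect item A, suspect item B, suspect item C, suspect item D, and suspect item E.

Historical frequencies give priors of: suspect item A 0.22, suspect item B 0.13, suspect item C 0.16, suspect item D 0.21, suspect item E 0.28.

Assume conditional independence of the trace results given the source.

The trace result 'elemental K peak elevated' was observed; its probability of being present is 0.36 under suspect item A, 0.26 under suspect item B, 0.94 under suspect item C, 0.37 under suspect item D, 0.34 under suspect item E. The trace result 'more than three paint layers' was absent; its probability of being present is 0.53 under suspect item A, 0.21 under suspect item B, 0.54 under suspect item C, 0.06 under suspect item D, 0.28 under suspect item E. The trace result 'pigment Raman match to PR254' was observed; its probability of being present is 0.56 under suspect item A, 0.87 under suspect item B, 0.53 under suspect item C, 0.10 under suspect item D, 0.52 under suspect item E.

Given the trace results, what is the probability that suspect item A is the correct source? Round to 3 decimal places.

For each hypothesis, the unnormalized posterior weight is prior × product of the trace result likelihoods (using 1 − P(present | H) for each absent trace result):
  suspect item A: 0.22 × 0.36 × (1 − 0.53) × 0.56 = 0.020845
  suspect item B: 0.13 × 0.26 × (1 − 0.21) × 0.87 = 0.023231
  suspect item C: 0.16 × 0.94 × (1 − 0.54) × 0.53 = 0.036668
  suspect item D: 0.21 × 0.37 × (1 − 0.06) × 0.10 = 0.0073038
  suspect item E: 0.28 × 0.34 × (1 − 0.28) × 0.52 = 0.035643
The unnormalized weights sum to 0.12369.
P(suspect item A | evidence) = 0.020845 / 0.12369 ≈ 0.169.

0.169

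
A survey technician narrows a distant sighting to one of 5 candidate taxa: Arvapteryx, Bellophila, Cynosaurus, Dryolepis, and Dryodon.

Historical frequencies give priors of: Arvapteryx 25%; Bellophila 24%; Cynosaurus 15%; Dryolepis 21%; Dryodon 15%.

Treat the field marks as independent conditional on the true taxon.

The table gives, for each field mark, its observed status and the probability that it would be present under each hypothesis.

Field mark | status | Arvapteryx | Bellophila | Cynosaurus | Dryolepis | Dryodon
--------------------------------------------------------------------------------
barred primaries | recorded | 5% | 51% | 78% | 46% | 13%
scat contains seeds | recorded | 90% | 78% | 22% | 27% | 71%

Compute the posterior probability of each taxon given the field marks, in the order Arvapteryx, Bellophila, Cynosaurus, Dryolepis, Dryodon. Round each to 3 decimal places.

0.065, 0.554, 0.149, 0.151, 0.080

Multiply each prior by the joint likelihood of the field mark pattern:
  Arvapteryx: 0.25 × 0.05 × 0.90 = 0.01125
  Bellophila: 0.24 × 0.51 × 0.78 = 0.095472
  Cynosaurus: 0.15 × 0.78 × 0.22 = 0.02574
  Dryolepis: 0.21 × 0.46 × 0.27 = 0.026082
  Dryodon: 0.15 × 0.13 × 0.71 = 0.013845
The unnormalized weights sum to 0.17239.
P(Arvapteryx | evidence) = 0.01125 / 0.17239 ≈ 0.065
P(Bellophila | evidence) = 0.095472 / 0.17239 ≈ 0.554
P(Cynosaurus | evidence) = 0.02574 / 0.17239 ≈ 0.149
P(Dryolepis | evidence) = 0.026082 / 0.17239 ≈ 0.151
P(Dryodon | evidence) = 0.013845 / 0.17239 ≈ 0.080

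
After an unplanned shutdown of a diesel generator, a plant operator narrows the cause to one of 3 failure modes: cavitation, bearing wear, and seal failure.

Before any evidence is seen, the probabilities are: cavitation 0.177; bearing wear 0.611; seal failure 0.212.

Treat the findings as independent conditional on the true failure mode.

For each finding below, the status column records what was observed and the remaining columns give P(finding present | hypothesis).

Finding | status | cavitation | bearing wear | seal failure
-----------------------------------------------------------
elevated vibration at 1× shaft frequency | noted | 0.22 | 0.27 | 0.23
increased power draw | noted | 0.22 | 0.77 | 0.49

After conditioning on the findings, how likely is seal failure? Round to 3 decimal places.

0.150

By Bayes' rule with conditional independence, the unnormalized weight for each hypothesis is prior × ∏ likelihoods:
  cavitation: 0.177 × 0.22 × 0.22 = 0.0085668
  bearing wear: 0.611 × 0.27 × 0.77 = 0.12703
  seal failure: 0.212 × 0.23 × 0.49 = 0.023892
The unnormalized weights sum to 0.15949.
P(seal failure | evidence) = 0.023892 / 0.15949 ≈ 0.150.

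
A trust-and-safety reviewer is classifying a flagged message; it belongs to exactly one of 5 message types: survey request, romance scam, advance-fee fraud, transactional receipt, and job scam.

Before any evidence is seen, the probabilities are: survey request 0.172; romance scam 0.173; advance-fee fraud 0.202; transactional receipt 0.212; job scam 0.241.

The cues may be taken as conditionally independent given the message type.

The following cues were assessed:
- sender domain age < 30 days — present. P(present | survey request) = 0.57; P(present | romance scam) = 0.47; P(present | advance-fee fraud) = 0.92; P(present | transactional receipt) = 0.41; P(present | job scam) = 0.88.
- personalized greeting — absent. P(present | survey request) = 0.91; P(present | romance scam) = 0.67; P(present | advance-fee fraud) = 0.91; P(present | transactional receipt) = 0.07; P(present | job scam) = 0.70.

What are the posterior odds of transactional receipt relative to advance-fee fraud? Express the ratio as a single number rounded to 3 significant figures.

4.83

The normalizing constant cancels in an odds ratio, so compute prior × likelihood for the two hypotheses only (using 1 − P(present | H) for each absent cue):
  transactional receipt: 0.212 × 0.41 × (1 − 0.07) = 0.080836
  advance-fee fraud: 0.202 × 0.92 × (1 − 0.91) = 0.016726
Posterior odds = 0.080836 / 0.016726 ≈ 4.83.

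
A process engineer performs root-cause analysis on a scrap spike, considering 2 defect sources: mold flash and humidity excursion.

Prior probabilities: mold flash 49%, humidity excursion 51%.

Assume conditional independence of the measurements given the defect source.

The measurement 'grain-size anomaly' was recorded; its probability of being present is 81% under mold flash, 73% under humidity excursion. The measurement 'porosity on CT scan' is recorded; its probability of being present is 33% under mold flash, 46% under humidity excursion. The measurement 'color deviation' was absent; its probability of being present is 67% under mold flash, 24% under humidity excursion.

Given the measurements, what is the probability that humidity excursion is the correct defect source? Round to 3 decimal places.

By Bayes' rule with conditional independence, the unnormalized weight for each hypothesis is prior × ∏ likelihoods (using 1 − P(present | H) for each absent measurement):
  mold flash: 0.49 × 0.81 × 0.33 × (1 − 0.67) = 0.043222
  humidity excursion: 0.51 × 0.73 × 0.46 × (1 − 0.24) = 0.13016
The unnormalized weights sum to 0.17338.
P(humidity excursion | evidence) = 0.13016 / 0.17338 ≈ 0.751.

0.751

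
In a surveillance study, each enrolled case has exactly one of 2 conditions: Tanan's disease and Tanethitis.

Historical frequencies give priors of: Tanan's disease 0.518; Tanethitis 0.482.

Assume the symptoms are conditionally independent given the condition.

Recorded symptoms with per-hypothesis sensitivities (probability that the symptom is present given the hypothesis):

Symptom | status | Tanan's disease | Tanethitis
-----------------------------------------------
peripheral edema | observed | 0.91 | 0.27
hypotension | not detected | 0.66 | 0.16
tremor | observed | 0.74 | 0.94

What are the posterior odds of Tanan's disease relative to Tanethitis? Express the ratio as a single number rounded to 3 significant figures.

1.15

Posterior odds equal prior odds times the likelihood ratio; only the two competing hypotheses matter (using 1 − P(present | H) for each absent symptom).
  Tanan's disease: 0.518 × 0.91 × (1 − 0.66) × 0.74 = 0.1186
  Tanethitis: 0.482 × 0.27 × (1 − 0.16) × 0.94 = 0.10276
Odds(Tanan's disease : Tanethitis) = 0.1186 / 0.10276 ≈ 1.15.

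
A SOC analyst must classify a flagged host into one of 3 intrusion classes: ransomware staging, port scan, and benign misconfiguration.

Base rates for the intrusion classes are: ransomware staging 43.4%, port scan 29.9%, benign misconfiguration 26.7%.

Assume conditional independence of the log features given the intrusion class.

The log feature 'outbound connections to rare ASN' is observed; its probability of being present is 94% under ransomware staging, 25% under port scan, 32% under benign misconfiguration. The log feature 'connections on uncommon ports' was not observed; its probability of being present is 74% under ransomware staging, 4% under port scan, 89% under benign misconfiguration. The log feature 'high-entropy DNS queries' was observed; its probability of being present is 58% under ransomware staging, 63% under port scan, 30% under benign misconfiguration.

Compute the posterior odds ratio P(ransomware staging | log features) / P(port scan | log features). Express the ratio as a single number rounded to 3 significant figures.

The normalizing constant cancels in an odds ratio, so compute prior × likelihood for the two hypotheses only (using 1 − P(present | H) for each absent log feature):
  ransomware staging: 0.434 × 0.94 × (1 − 0.74) × 0.58 = 0.06152
  port scan: 0.299 × 0.25 × (1 − 0.04) × 0.63 = 0.045209
Odds(ransomware staging : port scan) = 0.06152 / 0.045209 ≈ 1.36.

1.36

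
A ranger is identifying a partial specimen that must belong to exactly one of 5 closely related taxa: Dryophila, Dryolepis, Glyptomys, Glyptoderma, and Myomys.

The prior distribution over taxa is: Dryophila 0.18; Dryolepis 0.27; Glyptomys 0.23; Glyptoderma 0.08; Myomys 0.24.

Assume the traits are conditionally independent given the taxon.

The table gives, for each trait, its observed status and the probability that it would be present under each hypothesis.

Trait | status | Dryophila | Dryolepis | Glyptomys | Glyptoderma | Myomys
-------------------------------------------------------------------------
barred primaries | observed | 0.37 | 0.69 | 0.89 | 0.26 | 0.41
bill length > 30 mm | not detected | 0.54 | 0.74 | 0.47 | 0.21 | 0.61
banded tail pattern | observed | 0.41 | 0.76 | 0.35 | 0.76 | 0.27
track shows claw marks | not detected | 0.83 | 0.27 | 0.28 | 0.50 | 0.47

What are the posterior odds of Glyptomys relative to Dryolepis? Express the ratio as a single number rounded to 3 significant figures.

The normalizing constant cancels in an odds ratio, so compute prior × likelihood for the two hypotheses only (using 1 − P(present | H) for each absent trait):
  Glyptomys: 0.23 × 0.89 × (1 − 0.47) × 0.35 × (1 − 0.28) = 0.02734
  Dryolepis: 0.27 × 0.69 × (1 − 0.74) × 0.76 × (1 − 0.27) = 0.026873
Odds(Glyptomys : Dryolepis) = 0.02734 / 0.026873 ≈ 1.02.

1.02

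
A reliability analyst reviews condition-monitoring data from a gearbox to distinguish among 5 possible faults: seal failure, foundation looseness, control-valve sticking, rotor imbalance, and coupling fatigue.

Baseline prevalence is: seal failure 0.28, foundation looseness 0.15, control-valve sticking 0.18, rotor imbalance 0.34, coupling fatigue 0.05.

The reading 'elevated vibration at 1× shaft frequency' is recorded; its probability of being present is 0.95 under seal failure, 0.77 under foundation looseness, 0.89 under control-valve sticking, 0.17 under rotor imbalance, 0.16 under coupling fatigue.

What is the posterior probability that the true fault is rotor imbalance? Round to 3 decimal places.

By Bayes' rule, the unnormalized weight for each hypothesis is prior × likelihood:
  seal failure: 0.28 × 0.95 = 0.266
  foundation looseness: 0.15 × 0.77 = 0.1155
  control-valve sticking: 0.18 × 0.89 = 0.1602
  rotor imbalance: 0.34 × 0.17 = 0.0578
  coupling fatigue: 0.05 × 0.16 = 0.008
The unnormalized weights sum to 0.6075.
P(rotor imbalance | evidence) = 0.0578 / 0.6075 ≈ 0.095.

0.095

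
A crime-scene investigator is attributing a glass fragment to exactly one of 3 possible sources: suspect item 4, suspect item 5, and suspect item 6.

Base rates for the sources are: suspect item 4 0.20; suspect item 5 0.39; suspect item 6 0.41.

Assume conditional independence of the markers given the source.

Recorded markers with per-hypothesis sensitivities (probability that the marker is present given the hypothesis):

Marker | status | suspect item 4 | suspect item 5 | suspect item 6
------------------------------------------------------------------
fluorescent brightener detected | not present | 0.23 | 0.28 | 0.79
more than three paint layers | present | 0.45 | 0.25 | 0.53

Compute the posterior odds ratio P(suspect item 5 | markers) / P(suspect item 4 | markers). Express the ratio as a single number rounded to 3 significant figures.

1.01

The normalizing constant cancels in an odds ratio, so compute prior × likelihood for the two hypotheses only (using 1 − P(present | H) for each absent marker):
  suspect item 5: 0.39 × (1 − 0.28) × 0.25 = 0.0702
  suspect item 4: 0.20 × (1 − 0.23) × 0.45 = 0.0693
Odds(suspect item 5 : suspect item 4) = 0.0702 / 0.0693 ≈ 1.01.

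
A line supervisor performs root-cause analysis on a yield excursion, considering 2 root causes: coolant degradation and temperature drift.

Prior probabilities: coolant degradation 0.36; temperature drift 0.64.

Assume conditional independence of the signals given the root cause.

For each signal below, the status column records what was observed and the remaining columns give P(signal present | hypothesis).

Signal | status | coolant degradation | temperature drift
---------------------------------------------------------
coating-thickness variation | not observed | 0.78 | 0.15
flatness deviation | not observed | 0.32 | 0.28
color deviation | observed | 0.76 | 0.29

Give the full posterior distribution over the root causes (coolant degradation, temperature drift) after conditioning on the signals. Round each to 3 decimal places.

For each hypothesis, the unnormalized posterior weight is prior × product of the signal likelihoods (using 1 − P(present | H) for each absent signal):
  coolant degradation: 0.36 × (1 − 0.78) × (1 − 0.32) × 0.76 = 0.040931
  temperature drift: 0.64 × (1 − 0.15) × (1 − 0.28) × 0.29 = 0.11359
Normalizing constant Z = 0.040931 + 0.11359 = 0.15452.
P(coolant degradation | evidence) = 0.040931 / 0.15452 ≈ 0.265
P(temperature drift | evidence) = 0.11359 / 0.15452 ≈ 0.735

0.265, 0.735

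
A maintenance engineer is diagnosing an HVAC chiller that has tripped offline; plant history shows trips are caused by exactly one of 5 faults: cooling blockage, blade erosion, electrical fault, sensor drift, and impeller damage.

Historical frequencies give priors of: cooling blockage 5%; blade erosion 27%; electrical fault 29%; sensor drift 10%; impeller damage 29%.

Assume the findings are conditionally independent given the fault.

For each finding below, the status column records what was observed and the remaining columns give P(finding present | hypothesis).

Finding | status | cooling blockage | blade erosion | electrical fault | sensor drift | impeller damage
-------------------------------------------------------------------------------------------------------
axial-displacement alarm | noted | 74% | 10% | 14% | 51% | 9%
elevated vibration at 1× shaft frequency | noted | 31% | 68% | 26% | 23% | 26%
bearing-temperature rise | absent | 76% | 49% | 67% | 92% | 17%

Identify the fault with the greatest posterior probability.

Multiply each prior by the joint likelihood of the evidence pattern (using 1 − P(present | H) for each absent finding):
  cooling blockage: 0.05 × 0.74 × 0.31 × (1 − 0.76) = 0.0027528
  blade erosion: 0.27 × 0.10 × 0.68 × (1 − 0.49) = 0.0093636
  electrical fault: 0.29 × 0.14 × 0.26 × (1 − 0.67) = 0.0034835
  sensor drift: 0.10 × 0.51 × 0.23 × (1 − 0.92) = 0.0009384
  impeller damage: 0.29 × 0.09 × 0.26 × (1 − 0.17) = 0.0056324
The unnormalized weights sum to 0.022171.
P(cooling blockage | evidence) ≈ 0.0027528 / 0.022171 ≈ 0.124
P(blade erosion | evidence) ≈ 0.0093636 / 0.022171 ≈ 0.422
P(electrical fault | evidence) ≈ 0.0034835 / 0.022171 ≈ 0.157
P(sensor drift | evidence) ≈ 0.0009384 / 0.022171 ≈ 0.042
P(impeller damage | evidence) ≈ 0.0056324 / 0.022171 ≈ 0.254
The largest is 0.422, so blade erosion is most probable.

blade erosion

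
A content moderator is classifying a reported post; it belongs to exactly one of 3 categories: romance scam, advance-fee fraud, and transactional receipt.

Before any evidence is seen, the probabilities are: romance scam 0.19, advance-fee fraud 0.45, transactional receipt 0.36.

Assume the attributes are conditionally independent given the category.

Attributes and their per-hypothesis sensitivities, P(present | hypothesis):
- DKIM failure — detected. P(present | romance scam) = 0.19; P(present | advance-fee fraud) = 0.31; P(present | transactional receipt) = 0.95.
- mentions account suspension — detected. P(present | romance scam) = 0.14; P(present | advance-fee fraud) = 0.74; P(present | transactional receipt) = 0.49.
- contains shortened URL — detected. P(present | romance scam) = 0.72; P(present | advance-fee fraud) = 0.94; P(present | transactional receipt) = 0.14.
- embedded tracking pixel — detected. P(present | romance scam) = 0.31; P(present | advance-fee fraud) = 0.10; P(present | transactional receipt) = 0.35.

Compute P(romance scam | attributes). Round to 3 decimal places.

Multiply each prior by the joint likelihood of the attribute pattern:
  romance scam: 0.19 × 0.19 × 0.14 × 0.72 × 0.31 = 0.0011281
  advance-fee fraud: 0.45 × 0.31 × 0.74 × 0.94 × 0.10 = 0.0097036
  transactional receipt: 0.36 × 0.95 × 0.49 × 0.14 × 0.35 = 0.0082114
Marginal likelihood of the evidence = 0.019043.
P(romance scam | evidence) = 0.0011281 / 0.019043 ≈ 0.059.

0.059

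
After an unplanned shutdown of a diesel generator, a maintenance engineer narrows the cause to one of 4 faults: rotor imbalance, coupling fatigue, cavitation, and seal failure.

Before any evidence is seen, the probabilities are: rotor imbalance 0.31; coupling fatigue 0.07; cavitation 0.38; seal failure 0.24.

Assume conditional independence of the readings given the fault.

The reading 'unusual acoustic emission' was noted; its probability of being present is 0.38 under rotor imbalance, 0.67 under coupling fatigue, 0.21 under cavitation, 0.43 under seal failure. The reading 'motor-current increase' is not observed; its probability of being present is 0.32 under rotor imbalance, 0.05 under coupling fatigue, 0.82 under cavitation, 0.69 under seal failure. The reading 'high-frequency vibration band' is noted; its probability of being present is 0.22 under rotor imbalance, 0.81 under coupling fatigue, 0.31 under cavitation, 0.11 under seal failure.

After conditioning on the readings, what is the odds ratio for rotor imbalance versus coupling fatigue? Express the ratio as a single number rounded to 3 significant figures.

Unnormalized posterior weight (prior times the reading likelihoods) for each of the two hypotheses (using 1 − P(present | H) for each absent reading):
  rotor imbalance: 0.31 × 0.38 × (1 − 0.32) × 0.22 = 0.017623
  coupling fatigue: 0.07 × 0.67 × (1 − 0.05) × 0.81 = 0.03609
Odds(rotor imbalance : coupling fatigue) = 0.017623 / 0.03609 ≈ 0.488.

0.488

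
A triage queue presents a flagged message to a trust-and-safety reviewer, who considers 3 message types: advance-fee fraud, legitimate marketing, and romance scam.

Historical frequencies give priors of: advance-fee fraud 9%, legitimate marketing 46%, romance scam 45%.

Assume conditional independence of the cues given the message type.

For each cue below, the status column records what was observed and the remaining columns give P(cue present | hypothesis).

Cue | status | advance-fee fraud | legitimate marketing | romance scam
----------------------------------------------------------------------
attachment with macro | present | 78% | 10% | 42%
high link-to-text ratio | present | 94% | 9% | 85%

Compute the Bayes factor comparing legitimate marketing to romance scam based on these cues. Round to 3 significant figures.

0.0252

Joint likelihood of the cue pattern under each hypothesis:
  legitimate marketing: 0.10 × 0.09 = 0.009
  romance scam: 0.42 × 0.85 = 0.357
Bayes factor = 0.009 / 0.357 ≈ 0.0252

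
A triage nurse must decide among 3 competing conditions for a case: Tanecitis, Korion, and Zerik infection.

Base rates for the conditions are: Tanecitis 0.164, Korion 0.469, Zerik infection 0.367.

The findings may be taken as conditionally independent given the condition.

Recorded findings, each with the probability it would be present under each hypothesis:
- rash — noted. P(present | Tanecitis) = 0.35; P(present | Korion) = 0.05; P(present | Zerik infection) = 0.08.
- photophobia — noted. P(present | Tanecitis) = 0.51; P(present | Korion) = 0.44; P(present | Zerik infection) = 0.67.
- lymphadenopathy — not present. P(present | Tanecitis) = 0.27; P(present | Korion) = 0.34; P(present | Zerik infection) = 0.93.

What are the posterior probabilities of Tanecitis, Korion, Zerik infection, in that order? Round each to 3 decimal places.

For each hypothesis, the unnormalized posterior weight is prior × product of the finding likelihoods (using 1 − P(present | H) for each absent finding):
  Tanecitis: 0.164 × 0.35 × 0.51 × (1 − 0.27) = 0.02137
  Korion: 0.469 × 0.05 × 0.44 × (1 − 0.34) = 0.0068099
  Zerik infection: 0.367 × 0.08 × 0.67 × (1 − 0.93) = 0.001377
The unnormalized weights sum to 0.029557.
P(Tanecitis | evidence) = 0.02137 / 0.029557 ≈ 0.723
P(Korion | evidence) = 0.0068099 / 0.029557 ≈ 0.230
P(Zerik infection | evidence) = 0.001377 / 0.029557 ≈ 0.047

0.723, 0.230, 0.047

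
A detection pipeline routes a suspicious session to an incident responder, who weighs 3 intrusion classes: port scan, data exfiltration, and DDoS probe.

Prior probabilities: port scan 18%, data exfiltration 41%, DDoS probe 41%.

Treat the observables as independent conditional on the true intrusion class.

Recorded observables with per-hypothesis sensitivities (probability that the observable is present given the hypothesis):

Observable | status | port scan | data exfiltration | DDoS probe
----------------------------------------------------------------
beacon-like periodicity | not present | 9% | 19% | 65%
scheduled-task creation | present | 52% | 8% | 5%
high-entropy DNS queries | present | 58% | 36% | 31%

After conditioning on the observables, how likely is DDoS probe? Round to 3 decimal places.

0.036

Multiply each prior by the joint likelihood of the observable pattern (using 1 − P(present | H) for each absent observable):
  port scan: 0.18 × (1 − 0.09) × 0.52 × 0.58 = 0.049402
  data exfiltration: 0.41 × (1 − 0.19) × 0.08 × 0.36 = 0.0095645
  DDoS probe: 0.41 × (1 − 0.65) × 0.05 × 0.31 = 0.0022243
The unnormalized weights sum to 0.061191.
P(DDoS probe | evidence) = 0.0022243 / 0.061191 ≈ 0.036.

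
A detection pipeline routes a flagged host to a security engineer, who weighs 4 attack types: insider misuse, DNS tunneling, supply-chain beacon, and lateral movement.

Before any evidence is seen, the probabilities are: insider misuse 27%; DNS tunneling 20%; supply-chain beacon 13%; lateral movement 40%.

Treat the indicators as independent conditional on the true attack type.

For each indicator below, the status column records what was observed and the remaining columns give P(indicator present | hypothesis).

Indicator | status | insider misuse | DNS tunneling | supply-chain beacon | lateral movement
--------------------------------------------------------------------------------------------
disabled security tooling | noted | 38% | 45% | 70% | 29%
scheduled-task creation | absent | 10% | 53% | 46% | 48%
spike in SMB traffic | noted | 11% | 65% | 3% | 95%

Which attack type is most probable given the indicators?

Multiply each prior by the joint likelihood of the indicator pattern (using 1 − P(present | H) for each absent indicator):
  insider misuse: 0.27 × 0.38 × (1 − 0.10) × 0.11 = 0.010157
  DNS tunneling: 0.20 × 0.45 × (1 − 0.53) × 0.65 = 0.027495
  supply-chain beacon: 0.13 × 0.70 × (1 − 0.46) × 0.03 = 0.0014742
  lateral movement: 0.40 × 0.29 × (1 − 0.48) × 0.95 = 0.057304
Normalizing constant Z = 0.010157 + 0.027495 + 0.0014742 + 0.057304 = 0.096431.
P(insider misuse | evidence) ≈ 0.010157 / 0.096431 ≈ 0.105
P(DNS tunneling | evidence) ≈ 0.027495 / 0.096431 ≈ 0.285
P(supply-chain beacon | evidence) ≈ 0.0014742 / 0.096431 ≈ 0.015
P(lateral movement | evidence) ≈ 0.057304 / 0.096431 ≈ 0.594
The largest is 0.594, so lateral movement is most probable.

lateral movement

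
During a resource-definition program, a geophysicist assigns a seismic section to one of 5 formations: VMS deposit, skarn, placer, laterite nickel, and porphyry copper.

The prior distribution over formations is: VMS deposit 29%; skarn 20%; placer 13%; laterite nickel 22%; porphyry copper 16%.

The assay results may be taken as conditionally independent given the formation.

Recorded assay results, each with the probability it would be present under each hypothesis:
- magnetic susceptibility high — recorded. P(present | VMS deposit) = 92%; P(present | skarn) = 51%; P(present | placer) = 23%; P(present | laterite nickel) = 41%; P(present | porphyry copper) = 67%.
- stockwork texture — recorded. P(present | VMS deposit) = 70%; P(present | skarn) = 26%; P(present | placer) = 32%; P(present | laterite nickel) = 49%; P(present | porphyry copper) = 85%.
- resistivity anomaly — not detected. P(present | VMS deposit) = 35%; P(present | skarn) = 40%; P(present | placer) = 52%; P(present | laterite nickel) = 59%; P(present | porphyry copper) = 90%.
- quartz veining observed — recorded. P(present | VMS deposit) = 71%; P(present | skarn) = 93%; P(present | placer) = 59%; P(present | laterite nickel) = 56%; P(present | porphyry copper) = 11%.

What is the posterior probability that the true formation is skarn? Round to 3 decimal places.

0.129

For each hypothesis, the unnormalized posterior weight is prior × product of the assay result likelihoods (using 1 − P(present | H) for each absent assay result):
  VMS deposit: 0.29 × 0.92 × 0.70 × (1 − 0.35) × 0.71 = 0.08619
  skarn: 0.20 × 0.51 × 0.26 × (1 − 0.40) × 0.93 = 0.014798
  placer: 0.13 × 0.23 × 0.32 × (1 − 0.52) × 0.59 = 0.0027097
  laterite nickel: 0.22 × 0.41 × 0.49 × (1 − 0.59) × 0.56 = 0.010148
  porphyry copper: 0.16 × 0.67 × 0.85 × (1 − 0.90) × 0.11 = 0.0010023
The unnormalized weights sum to 0.11485.
P(skarn | evidence) = 0.014798 / 0.11485 ≈ 0.129.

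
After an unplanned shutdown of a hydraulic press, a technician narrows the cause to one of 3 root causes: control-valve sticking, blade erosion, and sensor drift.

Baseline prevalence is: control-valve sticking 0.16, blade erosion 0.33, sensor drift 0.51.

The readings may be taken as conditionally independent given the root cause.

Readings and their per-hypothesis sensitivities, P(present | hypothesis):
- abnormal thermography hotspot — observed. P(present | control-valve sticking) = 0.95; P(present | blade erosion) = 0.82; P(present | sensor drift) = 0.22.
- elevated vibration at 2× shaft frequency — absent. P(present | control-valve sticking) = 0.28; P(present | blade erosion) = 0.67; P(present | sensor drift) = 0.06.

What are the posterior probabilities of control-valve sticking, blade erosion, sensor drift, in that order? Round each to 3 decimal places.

0.360, 0.294, 0.347

By Bayes' rule with conditional independence, the unnormalized weight for each hypothesis is prior × ∏ likelihoods (using 1 − P(present | H) for each absent reading):
  control-valve sticking: 0.16 × 0.95 × (1 − 0.28) = 0.10944
  blade erosion: 0.33 × 0.82 × (1 − 0.67) = 0.089298
  sensor drift: 0.51 × 0.22 × (1 − 0.06) = 0.10547
Normalizing constant Z = 0.10944 + 0.089298 + 0.10547 = 0.30421.
P(control-valve sticking | evidence) = 0.10944 / 0.30421 ≈ 0.360
P(blade erosion | evidence) = 0.089298 / 0.30421 ≈ 0.294
P(sensor drift | evidence) = 0.10547 / 0.30421 ≈ 0.347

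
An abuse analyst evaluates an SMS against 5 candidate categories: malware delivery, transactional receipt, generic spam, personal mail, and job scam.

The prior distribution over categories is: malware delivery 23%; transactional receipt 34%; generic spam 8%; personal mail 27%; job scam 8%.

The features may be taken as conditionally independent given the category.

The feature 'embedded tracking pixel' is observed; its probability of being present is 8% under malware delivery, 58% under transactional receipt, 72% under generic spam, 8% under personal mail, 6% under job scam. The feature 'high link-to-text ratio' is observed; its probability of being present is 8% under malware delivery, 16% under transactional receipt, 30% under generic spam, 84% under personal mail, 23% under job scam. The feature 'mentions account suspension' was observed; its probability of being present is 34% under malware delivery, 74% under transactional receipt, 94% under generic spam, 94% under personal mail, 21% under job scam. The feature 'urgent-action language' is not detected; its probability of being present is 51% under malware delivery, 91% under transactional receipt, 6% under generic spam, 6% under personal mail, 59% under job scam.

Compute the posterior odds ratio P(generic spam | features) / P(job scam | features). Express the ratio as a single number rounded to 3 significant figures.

161

The normalizing constant cancels in an odds ratio, so compute prior × likelihood for the two hypotheses only (using 1 − P(present | H) for each absent feature):
  generic spam: 0.08 × 0.72 × 0.30 × 0.94 × (1 − 0.06) = 0.015269
  job scam: 0.08 × 0.06 × 0.23 × 0.21 × (1 − 0.59) = 9.5054e-05
Odds(generic spam : job scam) = 0.015269 / 9.5054e-05 ≈ 161.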